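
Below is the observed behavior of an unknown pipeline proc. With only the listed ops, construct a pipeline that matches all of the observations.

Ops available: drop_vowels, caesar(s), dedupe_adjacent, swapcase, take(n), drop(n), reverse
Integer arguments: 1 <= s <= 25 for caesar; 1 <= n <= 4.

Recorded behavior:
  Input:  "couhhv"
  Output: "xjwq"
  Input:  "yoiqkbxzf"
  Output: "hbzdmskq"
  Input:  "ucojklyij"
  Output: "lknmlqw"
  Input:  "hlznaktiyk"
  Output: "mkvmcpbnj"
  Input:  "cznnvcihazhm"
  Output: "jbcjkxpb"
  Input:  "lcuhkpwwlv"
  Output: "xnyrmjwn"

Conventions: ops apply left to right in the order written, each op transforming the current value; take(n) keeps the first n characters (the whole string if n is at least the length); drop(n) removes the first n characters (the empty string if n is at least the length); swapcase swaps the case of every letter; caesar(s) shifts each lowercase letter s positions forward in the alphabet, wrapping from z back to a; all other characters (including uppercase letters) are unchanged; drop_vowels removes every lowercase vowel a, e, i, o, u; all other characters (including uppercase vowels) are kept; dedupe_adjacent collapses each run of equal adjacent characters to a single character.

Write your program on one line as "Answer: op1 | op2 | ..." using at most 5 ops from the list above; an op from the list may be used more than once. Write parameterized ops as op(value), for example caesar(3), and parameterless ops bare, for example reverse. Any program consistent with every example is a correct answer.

caesar(2) | drop_vowels | dedupe_adjacent | reverse

Check, running the answer program on each example:
  "couhhv" -> "eqwjjx" -> "qwjjx" -> "qwjx" -> "xjwq"
  "yoiqkbxzf" -> "aqksmdzbh" -> "qksmdzbh" -> "qksmdzbh" -> "hbzdmskq"
  "ucojklyij" -> "weqlmnakl" -> "wqlmnkl" -> "wqlmnkl" -> "lknmlqw"
  "hlznaktiyk" -> "jnbpcmvkam" -> "jnbpcmvkm" -> "jnbpcmvkm" -> "mkvmcpbnj"
  "cznnvcihazhm" -> "ebppxekjcbjo" -> "bppxkjcbj" -> "bpxkjcbj" -> "jbcjkxpb"
  "lcuhkpwwlv" -> "newjmryynx" -> "nwjmryynx" -> "nwjmrynx" -> "xnyrmjwn"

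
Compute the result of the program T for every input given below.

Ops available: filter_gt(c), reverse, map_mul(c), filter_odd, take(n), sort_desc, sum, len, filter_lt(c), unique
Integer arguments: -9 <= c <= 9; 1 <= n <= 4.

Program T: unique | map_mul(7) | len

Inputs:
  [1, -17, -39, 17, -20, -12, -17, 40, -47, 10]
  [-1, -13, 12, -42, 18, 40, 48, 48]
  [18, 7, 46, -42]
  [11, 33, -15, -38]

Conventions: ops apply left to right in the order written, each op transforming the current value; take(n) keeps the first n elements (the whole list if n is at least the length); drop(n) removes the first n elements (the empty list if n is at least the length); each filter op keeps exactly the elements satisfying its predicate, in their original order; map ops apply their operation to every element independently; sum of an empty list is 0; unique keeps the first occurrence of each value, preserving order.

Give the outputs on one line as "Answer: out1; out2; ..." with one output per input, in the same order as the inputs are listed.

Execution, op by op:
  [1, -17, -39, 17, -20, -12, -17, 40, -47, 10] -> [1, -17, -39, 17, -20, -12, 40, -47, 10] -> [7, -119, -273, 119, -140, -84, 280, -329, 70] -> 9
  [-1, -13, 12, -42, 18, 40, 48, 48] -> [-1, -13, 12, -42, 18, 40, 48] -> [-7, -91, 84, -294, 126, 280, 336] -> 7
  [18, 7, 46, -42] -> [18, 7, 46, -42] -> [126, 49, 322, -294] -> 4
  [11, 33, -15, -38] -> [11, 33, -15, -38] -> [77, 231, -105, -266] -> 4

9; 7; 4; 4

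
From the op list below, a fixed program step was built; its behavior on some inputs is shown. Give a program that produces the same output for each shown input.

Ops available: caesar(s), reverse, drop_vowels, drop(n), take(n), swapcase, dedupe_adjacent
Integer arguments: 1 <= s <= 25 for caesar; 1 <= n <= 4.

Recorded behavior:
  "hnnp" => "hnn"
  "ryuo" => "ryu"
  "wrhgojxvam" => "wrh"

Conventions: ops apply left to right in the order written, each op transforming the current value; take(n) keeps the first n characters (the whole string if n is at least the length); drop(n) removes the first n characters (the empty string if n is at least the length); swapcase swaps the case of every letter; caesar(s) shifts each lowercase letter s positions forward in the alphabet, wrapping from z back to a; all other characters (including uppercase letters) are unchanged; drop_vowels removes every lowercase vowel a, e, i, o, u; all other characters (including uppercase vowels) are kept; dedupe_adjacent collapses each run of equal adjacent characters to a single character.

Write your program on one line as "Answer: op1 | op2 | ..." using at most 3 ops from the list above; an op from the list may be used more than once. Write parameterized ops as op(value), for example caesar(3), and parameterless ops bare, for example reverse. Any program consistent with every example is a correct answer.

swapcase | take(3) | swapcase

Check, running the answer program on each example:
  "hnnp" -> "HNNP" -> "HNN" -> "hnn"
  "ryuo" -> "RYUO" -> "RYU" -> "ryu"
  "wrhgojxvam" -> "WRHGOJXVAM" -> "WRH" -> "wrh"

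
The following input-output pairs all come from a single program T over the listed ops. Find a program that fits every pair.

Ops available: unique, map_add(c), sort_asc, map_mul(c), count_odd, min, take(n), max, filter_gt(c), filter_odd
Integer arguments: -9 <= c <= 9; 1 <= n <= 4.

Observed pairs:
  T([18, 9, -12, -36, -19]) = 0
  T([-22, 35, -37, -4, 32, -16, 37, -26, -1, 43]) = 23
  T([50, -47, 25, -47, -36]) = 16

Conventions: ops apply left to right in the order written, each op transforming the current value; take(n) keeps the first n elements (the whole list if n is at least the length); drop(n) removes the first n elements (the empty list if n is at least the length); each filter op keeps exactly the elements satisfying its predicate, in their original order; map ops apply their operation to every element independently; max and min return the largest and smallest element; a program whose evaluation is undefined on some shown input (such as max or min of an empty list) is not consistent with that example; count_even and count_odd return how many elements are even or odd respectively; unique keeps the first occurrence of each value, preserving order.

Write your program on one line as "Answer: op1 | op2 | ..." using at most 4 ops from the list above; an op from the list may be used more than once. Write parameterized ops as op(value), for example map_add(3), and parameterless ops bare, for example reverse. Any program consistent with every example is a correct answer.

map_add(-9) | filter_gt(-8) | min

Check, running the answer program on each example:
  [18, 9, -12, -36, -19] -> [9, 0, -21, -45, -28] -> [9, 0] -> 0
  [-22, 35, -37, -4, 32, -16, 37, -26, -1, 43] -> [-31, 26, -46, -13, 23, -25, 28, -35, -10, 34] -> [26, 23, 28, 34] -> 23
  [50, -47, 25, -47, -36] -> [41, -56, 16, -56, -45] -> [41, 16] -> 16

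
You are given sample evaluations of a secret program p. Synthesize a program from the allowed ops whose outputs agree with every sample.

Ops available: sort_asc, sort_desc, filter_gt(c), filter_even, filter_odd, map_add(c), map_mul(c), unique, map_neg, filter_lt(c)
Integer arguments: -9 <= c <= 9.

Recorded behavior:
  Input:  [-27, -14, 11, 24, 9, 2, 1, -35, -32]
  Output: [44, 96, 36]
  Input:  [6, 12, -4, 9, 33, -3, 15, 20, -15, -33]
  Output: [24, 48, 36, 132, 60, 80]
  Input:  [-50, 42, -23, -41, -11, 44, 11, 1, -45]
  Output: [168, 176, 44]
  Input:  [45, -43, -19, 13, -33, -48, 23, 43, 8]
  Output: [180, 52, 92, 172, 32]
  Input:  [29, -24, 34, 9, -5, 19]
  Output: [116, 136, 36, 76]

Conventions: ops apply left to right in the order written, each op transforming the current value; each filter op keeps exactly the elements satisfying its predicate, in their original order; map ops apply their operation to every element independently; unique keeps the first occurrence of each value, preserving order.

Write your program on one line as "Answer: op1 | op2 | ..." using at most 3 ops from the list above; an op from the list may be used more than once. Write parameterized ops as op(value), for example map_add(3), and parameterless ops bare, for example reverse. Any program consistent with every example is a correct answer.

filter_gt(4) | map_mul(4)

Check, running the answer program on each example:
  [-27, -14, 11, 24, 9, 2, 1, -35, -32] -> [11, 24, 9] -> [44, 96, 36]
  [6, 12, -4, 9, 33, -3, 15, 20, -15, -33] -> [6, 12, 9, 33, 15, 20] -> [24, 48, 36, 132, 60, 80]
  [-50, 42, -23, -41, -11, 44, 11, 1, -45] -> [42, 44, 11] -> [168, 176, 44]
  [45, -43, -19, 13, -33, -48, 23, 43, 8] -> [45, 13, 23, 43, 8] -> [180, 52, 92, 172, 32]
  [29, -24, 34, 9, -5, 19] -> [29, 34, 9, 19] -> [116, 136, 36, 76]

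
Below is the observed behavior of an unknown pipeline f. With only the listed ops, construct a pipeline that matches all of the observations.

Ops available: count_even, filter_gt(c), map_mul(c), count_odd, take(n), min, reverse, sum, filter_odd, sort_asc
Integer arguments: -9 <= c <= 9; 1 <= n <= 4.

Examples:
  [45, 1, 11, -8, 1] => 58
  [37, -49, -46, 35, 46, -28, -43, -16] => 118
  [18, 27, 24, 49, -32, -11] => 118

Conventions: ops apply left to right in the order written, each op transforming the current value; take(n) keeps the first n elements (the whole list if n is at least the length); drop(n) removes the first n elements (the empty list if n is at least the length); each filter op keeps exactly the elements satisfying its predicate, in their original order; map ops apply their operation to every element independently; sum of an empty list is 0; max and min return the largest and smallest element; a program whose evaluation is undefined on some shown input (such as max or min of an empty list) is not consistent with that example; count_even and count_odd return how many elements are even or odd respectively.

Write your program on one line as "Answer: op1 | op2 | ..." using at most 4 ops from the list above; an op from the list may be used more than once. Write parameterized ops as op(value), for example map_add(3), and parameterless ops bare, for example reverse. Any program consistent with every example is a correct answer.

reverse | filter_gt(-1) | sum

Check, running the answer program on each example:
  [45, 1, 11, -8, 1] -> [1, -8, 11, 1, 45] -> [1, 11, 1, 45] -> 58
  [37, -49, -46, 35, 46, -28, -43, -16] -> [-16, -43, -28, 46, 35, -46, -49, 37] -> [46, 35, 37] -> 118
  [18, 27, 24, 49, -32, -11] -> [-11, -32, 49, 24, 27, 18] -> [49, 24, 27, 18] -> 118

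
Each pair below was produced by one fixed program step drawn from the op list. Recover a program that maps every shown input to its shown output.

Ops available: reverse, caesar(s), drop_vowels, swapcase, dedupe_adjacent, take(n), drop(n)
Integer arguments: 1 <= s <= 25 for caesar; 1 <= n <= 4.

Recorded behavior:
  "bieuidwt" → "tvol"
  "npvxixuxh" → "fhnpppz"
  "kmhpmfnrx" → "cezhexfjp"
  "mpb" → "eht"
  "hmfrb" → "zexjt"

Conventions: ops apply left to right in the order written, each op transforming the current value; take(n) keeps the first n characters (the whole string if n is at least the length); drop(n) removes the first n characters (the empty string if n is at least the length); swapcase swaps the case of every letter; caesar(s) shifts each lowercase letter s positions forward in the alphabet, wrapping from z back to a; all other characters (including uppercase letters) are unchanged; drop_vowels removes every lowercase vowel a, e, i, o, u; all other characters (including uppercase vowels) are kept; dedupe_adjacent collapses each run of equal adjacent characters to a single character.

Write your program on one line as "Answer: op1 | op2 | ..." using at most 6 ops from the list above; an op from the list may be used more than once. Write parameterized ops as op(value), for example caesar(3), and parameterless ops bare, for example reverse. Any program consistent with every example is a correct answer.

drop_vowels | caesar(17) | reverse | caesar(1) | reverse

Check, running the answer program on each example:
  "bieuidwt" -> "bdwt" -> "sunk" -> "knus" -> "lovt" -> "tvol"
  "npvxixuxh" -> "npvxxxh" -> "egmoooy" -> "yooomge" -> "zpppnhf" -> "fhnpppz"
  "kmhpmfnrx" -> "kmhpmfnrx" -> "bdygdweio" -> "oiewdgydb" -> "pjfxehzec" -> "cezhexfjp"
  "mpb" -> "mpb" -> "dgs" -> "sgd" -> "the" -> "eht"
  "hmfrb" -> "hmfrb" -> "ydwis" -> "siwdy" -> "tjxez" -> "zexjt"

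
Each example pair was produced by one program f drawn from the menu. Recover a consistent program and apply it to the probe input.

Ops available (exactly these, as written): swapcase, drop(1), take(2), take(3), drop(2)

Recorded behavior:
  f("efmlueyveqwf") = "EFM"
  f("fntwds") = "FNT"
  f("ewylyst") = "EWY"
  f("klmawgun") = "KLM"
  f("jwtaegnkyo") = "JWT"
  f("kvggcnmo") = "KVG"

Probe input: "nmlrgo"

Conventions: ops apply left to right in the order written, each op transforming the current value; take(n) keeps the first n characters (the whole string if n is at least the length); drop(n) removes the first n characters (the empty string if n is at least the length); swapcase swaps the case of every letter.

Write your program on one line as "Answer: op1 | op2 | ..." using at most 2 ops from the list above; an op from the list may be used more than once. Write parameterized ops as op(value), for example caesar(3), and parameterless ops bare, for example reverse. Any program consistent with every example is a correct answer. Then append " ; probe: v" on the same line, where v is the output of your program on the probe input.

take(3) | swapcase ; probe: "NML"

Check, running the answer program on each example:
  "efmlueyveqwf" -> "efm" -> "EFM"
  "fntwds" -> "fnt" -> "FNT"
  "ewylyst" -> "ewy" -> "EWY"
  "klmawgun" -> "klm" -> "KLM"
  "jwtaegnkyo" -> "jwt" -> "JWT"
  "kvggcnmo" -> "kvg" -> "KVG"
  probe: "nmlrgo" -> "nml" -> "NML"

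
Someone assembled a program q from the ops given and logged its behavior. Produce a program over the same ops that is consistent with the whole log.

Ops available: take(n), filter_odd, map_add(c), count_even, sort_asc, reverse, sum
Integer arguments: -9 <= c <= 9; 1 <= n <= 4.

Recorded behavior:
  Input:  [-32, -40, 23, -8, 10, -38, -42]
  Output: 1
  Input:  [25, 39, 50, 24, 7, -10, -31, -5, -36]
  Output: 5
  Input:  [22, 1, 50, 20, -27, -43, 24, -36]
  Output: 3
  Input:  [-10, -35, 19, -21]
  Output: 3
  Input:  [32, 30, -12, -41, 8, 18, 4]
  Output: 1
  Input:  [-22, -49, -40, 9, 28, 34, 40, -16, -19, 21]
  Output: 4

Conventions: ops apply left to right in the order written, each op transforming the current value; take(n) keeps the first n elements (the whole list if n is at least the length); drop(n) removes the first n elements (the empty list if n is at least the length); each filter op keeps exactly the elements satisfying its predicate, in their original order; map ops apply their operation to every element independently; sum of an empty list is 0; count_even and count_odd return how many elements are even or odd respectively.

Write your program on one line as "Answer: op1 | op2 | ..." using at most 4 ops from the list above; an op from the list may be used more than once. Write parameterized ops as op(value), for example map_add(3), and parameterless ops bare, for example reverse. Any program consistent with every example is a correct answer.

map_add(3) | sort_asc | count_even

Check, running the answer program on each example:
  [-32, -40, 23, -8, 10, -38, -42] -> [-29, -37, 26, -5, 13, -35, -39] -> [-39, -37, -35, -29, -5, 13, 26] -> 1
  [25, 39, 50, 24, 7, -10, -31, -5, -36] -> [28, 42, 53, 27, 10, -7, -28, -2, -33] -> [-33, -28, -7, -2, 10, 27, 28, 42, 53] -> 5
  [22, 1, 50, 20, -27, -43, 24, -36] -> [25, 4, 53, 23, -24, -40, 27, -33] -> [-40, -33, -24, 4, 23, 25, 27, 53] -> 3
  [-10, -35, 19, -21] -> [-7, -32, 22, -18] -> [-32, -18, -7, 22] -> 3
  [32, 30, -12, -41, 8, 18, 4] -> [35, 33, -9, -38, 11, 21, 7] -> [-38, -9, 7, 11, 21, 33, 35] -> 1
  [-22, -49, -40, 9, 28, 34, 40, -16, -19, 21] -> [-19, -46, -37, 12, 31, 37, 43, -13, -16, 24] -> [-46, -37, -19, -16, -13, 12, 24, 31, 37, 43] -> 4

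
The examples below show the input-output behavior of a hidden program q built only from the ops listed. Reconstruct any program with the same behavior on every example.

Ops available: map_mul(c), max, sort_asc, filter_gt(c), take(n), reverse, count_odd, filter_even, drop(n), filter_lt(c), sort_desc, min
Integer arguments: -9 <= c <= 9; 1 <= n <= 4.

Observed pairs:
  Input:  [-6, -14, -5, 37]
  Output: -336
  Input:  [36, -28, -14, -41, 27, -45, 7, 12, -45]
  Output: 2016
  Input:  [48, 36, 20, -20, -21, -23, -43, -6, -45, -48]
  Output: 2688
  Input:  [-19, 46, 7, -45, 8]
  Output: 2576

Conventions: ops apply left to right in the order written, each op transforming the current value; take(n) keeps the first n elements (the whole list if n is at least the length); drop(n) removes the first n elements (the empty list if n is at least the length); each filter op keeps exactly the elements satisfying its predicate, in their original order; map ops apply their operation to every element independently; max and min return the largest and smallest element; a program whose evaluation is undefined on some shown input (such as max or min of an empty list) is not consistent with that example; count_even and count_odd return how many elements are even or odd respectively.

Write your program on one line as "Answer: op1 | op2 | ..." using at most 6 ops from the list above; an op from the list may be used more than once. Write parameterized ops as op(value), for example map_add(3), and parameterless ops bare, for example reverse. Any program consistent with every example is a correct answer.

filter_even | map_mul(-7) | sort_asc | map_mul(-8) | max

Check, running the answer program on each example:
  [-6, -14, -5, 37] -> [-6, -14] -> [42, 98] -> [42, 98] -> [-336, -784] -> -336
  [36, -28, -14, -41, 27, -45, 7, 12, -45] -> [36, -28, -14, 12] -> [-252, 196, 98, -84] -> [-252, -84, 98, 196] -> [2016, 672, -784, -1568] -> 2016
  [48, 36, 20, -20, -21, -23, -43, -6, -45, -48] -> [48, 36, 20, -20, -6, -48] -> [-336, -252, -140, 140, 42, 336] -> [-336, -252, -140, 42, 140, 336] -> [2688, 2016, 1120, -336, -1120, -2688] -> 2688
  [-19, 46, 7, -45, 8] -> [46, 8] -> [-322, -56] -> [-322, -56] -> [2576, 448] -> 2576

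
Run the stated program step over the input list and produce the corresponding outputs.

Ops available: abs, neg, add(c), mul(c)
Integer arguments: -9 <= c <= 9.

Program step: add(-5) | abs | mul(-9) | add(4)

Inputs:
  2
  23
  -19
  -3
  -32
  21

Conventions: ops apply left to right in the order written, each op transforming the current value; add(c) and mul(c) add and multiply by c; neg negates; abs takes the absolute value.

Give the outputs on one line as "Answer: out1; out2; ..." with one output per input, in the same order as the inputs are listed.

-23; -158; -212; -68; -329; -140

Execution, op by op:
  2 -> -3 -> 3 -> -27 -> -23
  23 -> 18 -> 18 -> -162 -> -158
  -19 -> -24 -> 24 -> -216 -> -212
  -3 -> -8 -> 8 -> -72 -> -68
  -32 -> -37 -> 37 -> -333 -> -329
  21 -> 16 -> 16 -> -144 -> -140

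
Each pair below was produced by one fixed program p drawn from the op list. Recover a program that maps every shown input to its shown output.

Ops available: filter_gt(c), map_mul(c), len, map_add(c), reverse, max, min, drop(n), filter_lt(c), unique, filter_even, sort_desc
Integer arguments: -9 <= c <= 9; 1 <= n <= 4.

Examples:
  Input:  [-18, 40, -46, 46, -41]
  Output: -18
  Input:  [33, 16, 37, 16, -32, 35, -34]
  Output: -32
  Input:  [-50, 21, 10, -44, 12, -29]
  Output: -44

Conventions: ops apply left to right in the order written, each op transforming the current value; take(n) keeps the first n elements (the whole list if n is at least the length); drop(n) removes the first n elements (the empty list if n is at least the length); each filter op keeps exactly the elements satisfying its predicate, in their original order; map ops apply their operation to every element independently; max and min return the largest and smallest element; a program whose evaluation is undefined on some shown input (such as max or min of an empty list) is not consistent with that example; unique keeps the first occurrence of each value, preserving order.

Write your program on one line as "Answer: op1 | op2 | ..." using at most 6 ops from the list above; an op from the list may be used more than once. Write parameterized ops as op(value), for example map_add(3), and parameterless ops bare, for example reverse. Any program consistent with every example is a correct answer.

reverse | drop(1) | sort_desc | filter_lt(-4) | max

Check, running the answer program on each example:
  [-18, 40, -46, 46, -41] -> [-41, 46, -46, 40, -18] -> [46, -46, 40, -18] -> [46, 40, -18, -46] -> [-18, -46] -> -18
  [33, 16, 37, 16, -32, 35, -34] -> [-34, 35, -32, 16, 37, 16, 33] -> [35, -32, 16, 37, 16, 33] -> [37, 35, 33, 16, 16, -32] -> [-32] -> -32
  [-50, 21, 10, -44, 12, -29] -> [-29, 12, -44, 10, 21, -50] -> [12, -44, 10, 21, -50] -> [21, 12, 10, -44, -50] -> [-44, -50] -> -44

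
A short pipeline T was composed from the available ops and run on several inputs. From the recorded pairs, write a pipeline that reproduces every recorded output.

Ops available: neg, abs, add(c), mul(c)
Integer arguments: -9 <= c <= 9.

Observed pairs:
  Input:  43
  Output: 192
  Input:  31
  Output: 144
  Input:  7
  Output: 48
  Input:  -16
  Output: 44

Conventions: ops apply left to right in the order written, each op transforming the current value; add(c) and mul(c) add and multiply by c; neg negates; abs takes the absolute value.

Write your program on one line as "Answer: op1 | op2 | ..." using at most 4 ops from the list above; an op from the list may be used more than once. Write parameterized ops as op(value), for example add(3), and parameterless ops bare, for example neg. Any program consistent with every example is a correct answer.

add(5) | abs | mul(-4) | abs

Check, running the answer program on each example:
  43 -> 48 -> 48 -> -192 -> 192
  31 -> 36 -> 36 -> -144 -> 144
  7 -> 12 -> 12 -> -48 -> 48
  -16 -> -11 -> 11 -> -44 -> 44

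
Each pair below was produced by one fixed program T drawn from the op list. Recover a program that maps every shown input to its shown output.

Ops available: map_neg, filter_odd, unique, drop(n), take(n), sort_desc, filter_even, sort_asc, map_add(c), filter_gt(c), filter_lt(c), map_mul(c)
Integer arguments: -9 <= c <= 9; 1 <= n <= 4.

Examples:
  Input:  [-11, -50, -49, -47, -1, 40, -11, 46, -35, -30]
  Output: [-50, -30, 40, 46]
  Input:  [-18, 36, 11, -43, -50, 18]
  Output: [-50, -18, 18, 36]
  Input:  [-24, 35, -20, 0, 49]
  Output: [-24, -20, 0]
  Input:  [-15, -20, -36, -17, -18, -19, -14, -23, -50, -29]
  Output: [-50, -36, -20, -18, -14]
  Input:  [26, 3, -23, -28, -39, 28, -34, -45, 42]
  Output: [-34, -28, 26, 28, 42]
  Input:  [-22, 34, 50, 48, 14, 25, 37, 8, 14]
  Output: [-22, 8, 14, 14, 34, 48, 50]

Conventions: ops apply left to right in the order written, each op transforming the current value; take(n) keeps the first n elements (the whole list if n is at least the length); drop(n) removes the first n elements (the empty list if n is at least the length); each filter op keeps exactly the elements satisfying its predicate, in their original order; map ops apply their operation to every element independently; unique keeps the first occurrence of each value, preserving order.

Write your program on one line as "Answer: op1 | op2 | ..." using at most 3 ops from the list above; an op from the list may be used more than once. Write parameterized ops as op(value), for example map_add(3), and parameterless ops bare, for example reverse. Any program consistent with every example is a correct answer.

sort_asc | filter_even

Check, running the answer program on each example:
  [-11, -50, -49, -47, -1, 40, -11, 46, -35, -30] -> [-50, -49, -47, -35, -30, -11, -11, -1, 40, 46] -> [-50, -30, 40, 46]
  [-18, 36, 11, -43, -50, 18] -> [-50, -43, -18, 11, 18, 36] -> [-50, -18, 18, 36]
  [-24, 35, -20, 0, 49] -> [-24, -20, 0, 35, 49] -> [-24, -20, 0]
  [-15, -20, -36, -17, -18, -19, -14, -23, -50, -29] -> [-50, -36, -29, -23, -20, -19, -18, -17, -15, -14] -> [-50, -36, -20, -18, -14]
  [26, 3, -23, -28, -39, 28, -34, -45, 42] -> [-45, -39, -34, -28, -23, 3, 26, 28, 42] -> [-34, -28, 26, 28, 42]
  [-22, 34, 50, 48, 14, 25, 37, 8, 14] -> [-22, 8, 14, 14, 25, 34, 37, 48, 50] -> [-22, 8, 14, 14, 34, 48, 50]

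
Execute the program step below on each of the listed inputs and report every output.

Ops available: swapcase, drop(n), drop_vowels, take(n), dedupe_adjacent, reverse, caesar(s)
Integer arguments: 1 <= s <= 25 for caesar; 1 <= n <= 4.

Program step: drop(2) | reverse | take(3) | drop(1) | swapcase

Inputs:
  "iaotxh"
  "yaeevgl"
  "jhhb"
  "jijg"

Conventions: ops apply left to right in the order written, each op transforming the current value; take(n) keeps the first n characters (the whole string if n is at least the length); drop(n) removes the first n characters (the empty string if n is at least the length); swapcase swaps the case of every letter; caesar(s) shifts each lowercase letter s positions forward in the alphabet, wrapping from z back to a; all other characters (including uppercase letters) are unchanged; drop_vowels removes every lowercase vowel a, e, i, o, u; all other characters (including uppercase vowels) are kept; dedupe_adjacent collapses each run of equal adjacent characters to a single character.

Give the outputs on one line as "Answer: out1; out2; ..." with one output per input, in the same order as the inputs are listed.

"XT"; "GV"; "H"; "J"

Execution, op by op:
  "iaotxh" -> "otxh" -> "hxto" -> "hxt" -> "xt" -> "XT"
  "yaeevgl" -> "eevgl" -> "lgvee" -> "lgv" -> "gv" -> "GV"
  "jhhb" -> "hb" -> "bh" -> "bh" -> "h" -> "H"
  "jijg" -> "jg" -> "gj" -> "gj" -> "j" -> "J"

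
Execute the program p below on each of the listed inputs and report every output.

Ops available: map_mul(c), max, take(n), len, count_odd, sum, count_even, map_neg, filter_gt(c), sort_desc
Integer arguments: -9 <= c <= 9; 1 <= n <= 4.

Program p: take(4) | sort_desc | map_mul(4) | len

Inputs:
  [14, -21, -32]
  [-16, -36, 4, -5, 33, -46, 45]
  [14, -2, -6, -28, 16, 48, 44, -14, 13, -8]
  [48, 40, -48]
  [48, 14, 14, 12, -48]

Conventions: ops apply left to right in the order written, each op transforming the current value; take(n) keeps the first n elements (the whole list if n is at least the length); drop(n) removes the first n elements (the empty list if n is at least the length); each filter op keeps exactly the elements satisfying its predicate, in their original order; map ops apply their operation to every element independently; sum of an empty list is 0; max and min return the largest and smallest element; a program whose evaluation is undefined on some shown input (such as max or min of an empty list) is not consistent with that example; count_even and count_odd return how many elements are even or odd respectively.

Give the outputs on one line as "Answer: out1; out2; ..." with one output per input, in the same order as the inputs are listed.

3; 4; 4; 3; 4

Execution, op by op:
  [14, -21, -32] -> [14, -21, -32] -> [14, -21, -32] -> [56, -84, -128] -> 3
  [-16, -36, 4, -5, 33, -46, 45] -> [-16, -36, 4, -5] -> [4, -5, -16, -36] -> [16, -20, -64, -144] -> 4
  [14, -2, -6, -28, 16, 48, 44, -14, 13, -8] -> [14, -2, -6, -28] -> [14, -2, -6, -28] -> [56, -8, -24, -112] -> 4
  [48, 40, -48] -> [48, 40, -48] -> [48, 40, -48] -> [192, 160, -192] -> 3
  [48, 14, 14, 12, -48] -> [48, 14, 14, 12] -> [48, 14, 14, 12] -> [192, 56, 56, 48] -> 4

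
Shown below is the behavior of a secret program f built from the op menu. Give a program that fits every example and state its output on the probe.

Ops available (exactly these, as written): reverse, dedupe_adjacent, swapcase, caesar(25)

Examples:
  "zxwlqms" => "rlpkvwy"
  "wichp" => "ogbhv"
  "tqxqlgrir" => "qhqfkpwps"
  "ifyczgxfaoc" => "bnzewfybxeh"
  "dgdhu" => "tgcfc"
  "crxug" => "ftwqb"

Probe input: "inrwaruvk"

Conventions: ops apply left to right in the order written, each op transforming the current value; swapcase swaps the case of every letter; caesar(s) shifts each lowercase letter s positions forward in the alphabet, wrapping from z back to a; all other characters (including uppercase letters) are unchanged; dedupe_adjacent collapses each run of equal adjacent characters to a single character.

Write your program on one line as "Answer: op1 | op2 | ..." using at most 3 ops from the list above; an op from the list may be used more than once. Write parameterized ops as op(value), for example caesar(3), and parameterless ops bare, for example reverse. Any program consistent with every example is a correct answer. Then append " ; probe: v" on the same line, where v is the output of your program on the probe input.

reverse | caesar(25) ; probe: "jutqzvqmh"

Check, running the answer program on each example:
  "zxwlqms" -> "smqlwxz" -> "rlpkvwy"
  "wichp" -> "phciw" -> "ogbhv"
  "tqxqlgrir" -> "rirglqxqt" -> "qhqfkpwps"
  "ifyczgxfaoc" -> "coafxgzcyfi" -> "bnzewfybxeh"
  "dgdhu" -> "uhdgd" -> "tgcfc"
  "crxug" -> "guxrc" -> "ftwqb"
  probe: "inrwaruvk" -> "kvurawrni" -> "jutqzvqmh"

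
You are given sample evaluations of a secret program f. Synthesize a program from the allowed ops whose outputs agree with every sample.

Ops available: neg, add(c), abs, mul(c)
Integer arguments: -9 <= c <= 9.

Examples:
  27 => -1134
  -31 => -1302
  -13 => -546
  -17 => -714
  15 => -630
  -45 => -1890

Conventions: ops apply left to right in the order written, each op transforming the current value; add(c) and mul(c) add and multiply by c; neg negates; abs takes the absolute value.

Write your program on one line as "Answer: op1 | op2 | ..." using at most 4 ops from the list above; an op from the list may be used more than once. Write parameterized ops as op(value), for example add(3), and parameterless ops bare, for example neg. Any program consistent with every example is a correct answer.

mul(-7) | abs | neg | mul(6)

Check, running the answer program on each example:
  27 -> -189 -> 189 -> -189 -> -1134
  -31 -> 217 -> 217 -> -217 -> -1302
  -13 -> 91 -> 91 -> -91 -> -546
  -17 -> 119 -> 119 -> -119 -> -714
  15 -> -105 -> 105 -> -105 -> -630
  -45 -> 315 -> 315 -> -315 -> -1890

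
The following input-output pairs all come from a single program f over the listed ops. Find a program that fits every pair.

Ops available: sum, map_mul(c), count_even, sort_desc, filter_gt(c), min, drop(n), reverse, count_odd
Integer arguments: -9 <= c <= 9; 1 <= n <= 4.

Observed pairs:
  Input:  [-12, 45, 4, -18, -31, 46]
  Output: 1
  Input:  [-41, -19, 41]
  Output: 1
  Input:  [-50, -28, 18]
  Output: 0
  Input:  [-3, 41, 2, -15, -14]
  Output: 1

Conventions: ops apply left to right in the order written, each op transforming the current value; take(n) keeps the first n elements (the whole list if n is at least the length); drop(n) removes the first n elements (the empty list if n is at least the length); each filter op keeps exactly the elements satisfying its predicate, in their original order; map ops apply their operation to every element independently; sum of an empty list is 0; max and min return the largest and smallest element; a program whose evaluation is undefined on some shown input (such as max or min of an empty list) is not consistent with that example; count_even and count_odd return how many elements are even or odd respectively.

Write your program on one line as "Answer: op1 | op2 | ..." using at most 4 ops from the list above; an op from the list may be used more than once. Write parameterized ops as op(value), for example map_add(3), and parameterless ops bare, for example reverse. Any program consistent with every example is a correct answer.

map_mul(7) | filter_gt(6) | count_odd

Check, running the answer program on each example:
  [-12, 45, 4, -18, -31, 46] -> [-84, 315, 28, -126, -217, 322] -> [315, 28, 322] -> 1
  [-41, -19, 41] -> [-287, -133, 287] -> [287] -> 1
  [-50, -28, 18] -> [-350, -196, 126] -> [126] -> 0
  [-3, 41, 2, -15, -14] -> [-21, 287, 14, -105, -98] -> [287, 14] -> 1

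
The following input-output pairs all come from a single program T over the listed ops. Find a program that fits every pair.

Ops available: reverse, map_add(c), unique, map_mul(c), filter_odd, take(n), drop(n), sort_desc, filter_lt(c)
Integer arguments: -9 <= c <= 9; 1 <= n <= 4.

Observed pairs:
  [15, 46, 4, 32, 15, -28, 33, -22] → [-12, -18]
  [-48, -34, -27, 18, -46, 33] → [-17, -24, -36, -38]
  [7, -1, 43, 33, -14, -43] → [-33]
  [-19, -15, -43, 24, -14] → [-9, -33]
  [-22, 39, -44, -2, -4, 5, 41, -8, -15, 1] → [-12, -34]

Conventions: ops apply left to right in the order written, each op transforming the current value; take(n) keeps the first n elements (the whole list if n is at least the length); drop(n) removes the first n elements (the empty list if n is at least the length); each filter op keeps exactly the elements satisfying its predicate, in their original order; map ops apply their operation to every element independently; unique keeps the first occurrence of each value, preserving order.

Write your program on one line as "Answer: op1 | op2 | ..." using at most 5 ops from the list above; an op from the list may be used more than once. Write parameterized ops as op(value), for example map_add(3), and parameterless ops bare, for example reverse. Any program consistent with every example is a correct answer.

map_add(9) | map_add(1) | sort_desc | filter_lt(-5)

Check, running the answer program on each example:
  [15, 46, 4, 32, 15, -28, 33, -22] -> [24, 55, 13, 41, 24, -19, 42, -13] -> [25, 56, 14, 42, 25, -18, 43, -12] -> [56, 43, 42, 25, 25, 14, -12, -18] -> [-12, -18]
  [-48, -34, -27, 18, -46, 33] -> [-39, -25, -18, 27, -37, 42] -> [-38, -24, -17, 28, -36, 43] -> [43, 28, -17, -24, -36, -38] -> [-17, -24, -36, -38]
  [7, -1, 43, 33, -14, -43] -> [16, 8, 52, 42, -5, -34] -> [17, 9, 53, 43, -4, -33] -> [53, 43, 17, 9, -4, -33] -> [-33]
  [-19, -15, -43, 24, -14] -> [-10, -6, -34, 33, -5] -> [-9, -5, -33, 34, -4] -> [34, -4, -5, -9, -33] -> [-9, -33]
  [-22, 39, -44, -2, -4, 5, 41, -8, -15, 1] -> [-13, 48, -35, 7, 5, 14, 50, 1, -6, 10] -> [-12, 49, -34, 8, 6, 15, 51, 2, -5, 11] -> [51, 49, 15, 11, 8, 6, 2, -5, -12, -34] -> [-12, -34]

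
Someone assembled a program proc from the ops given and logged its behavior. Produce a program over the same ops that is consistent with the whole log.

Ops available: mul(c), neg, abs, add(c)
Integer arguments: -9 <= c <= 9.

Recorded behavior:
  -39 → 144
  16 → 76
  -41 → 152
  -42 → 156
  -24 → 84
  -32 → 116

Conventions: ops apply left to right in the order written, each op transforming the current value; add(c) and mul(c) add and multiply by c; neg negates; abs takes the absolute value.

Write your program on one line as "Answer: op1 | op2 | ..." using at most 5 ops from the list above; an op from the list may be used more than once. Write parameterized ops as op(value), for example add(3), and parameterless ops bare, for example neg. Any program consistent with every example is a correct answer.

mul(4) | add(7) | add(5) | abs

Check, running the answer program on each example:
  -39 -> -156 -> -149 -> -144 -> 144
  16 -> 64 -> 71 -> 76 -> 76
  -41 -> -164 -> -157 -> -152 -> 152
  -42 -> -168 -> -161 -> -156 -> 156
  -24 -> -96 -> -89 -> -84 -> 84
  -32 -> -128 -> -121 -> -116 -> 116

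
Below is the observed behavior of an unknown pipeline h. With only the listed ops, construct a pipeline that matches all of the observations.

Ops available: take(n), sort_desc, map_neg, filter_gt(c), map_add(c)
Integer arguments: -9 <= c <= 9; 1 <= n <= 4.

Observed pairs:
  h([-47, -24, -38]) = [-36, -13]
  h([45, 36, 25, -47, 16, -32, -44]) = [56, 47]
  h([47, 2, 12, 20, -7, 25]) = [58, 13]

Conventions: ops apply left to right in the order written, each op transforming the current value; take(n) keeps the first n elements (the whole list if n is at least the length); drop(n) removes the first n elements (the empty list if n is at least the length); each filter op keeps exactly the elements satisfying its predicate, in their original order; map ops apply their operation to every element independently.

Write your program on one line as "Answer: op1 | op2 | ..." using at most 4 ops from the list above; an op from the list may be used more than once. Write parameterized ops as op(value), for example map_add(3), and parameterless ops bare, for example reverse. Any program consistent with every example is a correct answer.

map_add(5) | map_add(6) | take(2)

Check, running the answer program on each example:
  [-47, -24, -38] -> [-42, -19, -33] -> [-36, -13, -27] -> [-36, -13]
  [45, 36, 25, -47, 16, -32, -44] -> [50, 41, 30, -42, 21, -27, -39] -> [56, 47, 36, -36, 27, -21, -33] -> [56, 47]
  [47, 2, 12, 20, -7, 25] -> [52, 7, 17, 25, -2, 30] -> [58, 13, 23, 31, 4, 36] -> [58, 13]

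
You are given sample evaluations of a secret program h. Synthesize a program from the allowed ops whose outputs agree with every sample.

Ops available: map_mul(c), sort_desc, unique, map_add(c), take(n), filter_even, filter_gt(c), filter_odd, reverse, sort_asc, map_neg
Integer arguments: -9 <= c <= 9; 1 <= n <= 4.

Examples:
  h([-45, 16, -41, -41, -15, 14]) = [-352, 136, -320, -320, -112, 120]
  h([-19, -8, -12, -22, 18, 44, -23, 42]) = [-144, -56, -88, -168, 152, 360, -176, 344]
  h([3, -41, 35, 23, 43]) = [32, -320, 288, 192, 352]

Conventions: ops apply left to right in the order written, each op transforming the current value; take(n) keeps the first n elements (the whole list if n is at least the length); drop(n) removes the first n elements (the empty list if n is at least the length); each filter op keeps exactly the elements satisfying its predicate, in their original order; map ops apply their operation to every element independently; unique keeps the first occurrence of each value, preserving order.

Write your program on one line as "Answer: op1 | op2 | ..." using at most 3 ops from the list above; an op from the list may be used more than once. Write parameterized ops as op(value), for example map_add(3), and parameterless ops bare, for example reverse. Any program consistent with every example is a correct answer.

map_mul(8) | map_add(8)

Check, running the answer program on each example:
  [-45, 16, -41, -41, -15, 14] -> [-360, 128, -328, -328, -120, 112] -> [-352, 136, -320, -320, -112, 120]
  [-19, -8, -12, -22, 18, 44, -23, 42] -> [-152, -64, -96, -176, 144, 352, -184, 336] -> [-144, -56, -88, -168, 152, 360, -176, 344]
  [3, -41, 35, 23, 43] -> [24, -328, 280, 184, 344] -> [32, -320, 288, 192, 352]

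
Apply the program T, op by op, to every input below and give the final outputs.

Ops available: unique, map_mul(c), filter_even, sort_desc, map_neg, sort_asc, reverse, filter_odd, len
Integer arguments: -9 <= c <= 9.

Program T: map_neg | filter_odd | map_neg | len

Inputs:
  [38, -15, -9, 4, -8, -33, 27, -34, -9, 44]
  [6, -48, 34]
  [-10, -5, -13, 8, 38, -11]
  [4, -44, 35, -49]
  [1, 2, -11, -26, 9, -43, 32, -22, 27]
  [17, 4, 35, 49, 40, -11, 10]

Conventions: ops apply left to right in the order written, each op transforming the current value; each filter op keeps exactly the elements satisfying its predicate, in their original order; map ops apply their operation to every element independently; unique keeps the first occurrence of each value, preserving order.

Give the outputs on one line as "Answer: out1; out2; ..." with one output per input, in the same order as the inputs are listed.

Execution, op by op:
  [38, -15, -9, 4, -8, -33, 27, -34, -9, 44] -> [-38, 15, 9, -4, 8, 33, -27, 34, 9, -44] -> [15, 9, 33, -27, 9] -> [-15, -9, -33, 27, -9] -> 5
  [6, -48, 34] -> [-6, 48, -34] -> [] -> [] -> 0
  [-10, -5, -13, 8, 38, -11] -> [10, 5, 13, -8, -38, 11] -> [5, 13, 11] -> [-5, -13, -11] -> 3
  [4, -44, 35, -49] -> [-4, 44, -35, 49] -> [-35, 49] -> [35, -49] -> 2
  [1, 2, -11, -26, 9, -43, 32, -22, 27] -> [-1, -2, 11, 26, -9, 43, -32, 22, -27] -> [-1, 11, -9, 43, -27] -> [1, -11, 9, -43, 27] -> 5
  [17, 4, 35, 49, 40, -11, 10] -> [-17, -4, -35, -49, -40, 11, -10] -> [-17, -35, -49, 11] -> [17, 35, 49, -11] -> 4

5; 0; 3; 2; 5; 4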